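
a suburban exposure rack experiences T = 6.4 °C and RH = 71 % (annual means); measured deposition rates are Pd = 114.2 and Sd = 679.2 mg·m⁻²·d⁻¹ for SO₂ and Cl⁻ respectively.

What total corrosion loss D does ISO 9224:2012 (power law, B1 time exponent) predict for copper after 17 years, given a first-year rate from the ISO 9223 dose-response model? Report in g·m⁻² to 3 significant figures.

copper: T≤10 °C ⇒ hinge +0.126·(6.4−10) = -0.4536
  sulphur-dioxide contribution → 0.7613 μm/a
  chloride contribution → 1.051 μm/a
  ⇒ r_corr(copper) = 1.812 μm/a
Long-term exponent b (ISO 9224 Table 2, B1) = 0.667
  D(17) = 1.812 × 17^0.667 = 1.812 × 6.618 = 11.99 μm
  Mass loss = 11.99 μm × 8.96 g/cm³ = 107.5 g·m⁻²

D(17) = 107 g·m⁻²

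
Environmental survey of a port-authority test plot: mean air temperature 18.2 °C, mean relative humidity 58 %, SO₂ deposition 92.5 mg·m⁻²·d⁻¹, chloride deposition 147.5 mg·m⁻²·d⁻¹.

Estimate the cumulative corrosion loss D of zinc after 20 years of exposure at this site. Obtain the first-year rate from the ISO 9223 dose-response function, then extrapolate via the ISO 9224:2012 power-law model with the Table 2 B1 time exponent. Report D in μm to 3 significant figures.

D(20) = 34.4 μm

zinc: temperature factor f = -0.071·(8.2) = -0.5822
  sulphur-dioxide contribution → 0.7613 μm/a
  chloride contribution → 2.252 μm/a
  ⇒ r_corr(zinc) = 3.014 μm/a
ISO 9224: D(t) = r_corr · t^b with b = 0.813 (zinc, B1)
  D(20) = 3.014 × 20^0.813 = 3.014 × 11.42 = 34.42 μm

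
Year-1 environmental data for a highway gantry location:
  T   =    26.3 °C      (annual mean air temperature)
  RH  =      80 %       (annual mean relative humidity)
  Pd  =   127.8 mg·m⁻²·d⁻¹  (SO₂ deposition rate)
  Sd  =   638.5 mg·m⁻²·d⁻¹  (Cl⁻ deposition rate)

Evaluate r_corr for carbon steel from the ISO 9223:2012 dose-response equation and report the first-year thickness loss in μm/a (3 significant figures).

r_corr = 270 μm/a

carbon steel: f(T) = -0.054·(T−10) [T>10 °C] = -0.8802
  Pd branch = 1.77·Pd^0.52·e^(0.02·RH+f) = 45.29 μm/a
  Sd branch = 0.102·Sd^0.62·e^(0.033·RH+0.04·T) = 224.5 μm/a
  sum: 45.29 + 224.5 → r_corr = 269.8 μm/a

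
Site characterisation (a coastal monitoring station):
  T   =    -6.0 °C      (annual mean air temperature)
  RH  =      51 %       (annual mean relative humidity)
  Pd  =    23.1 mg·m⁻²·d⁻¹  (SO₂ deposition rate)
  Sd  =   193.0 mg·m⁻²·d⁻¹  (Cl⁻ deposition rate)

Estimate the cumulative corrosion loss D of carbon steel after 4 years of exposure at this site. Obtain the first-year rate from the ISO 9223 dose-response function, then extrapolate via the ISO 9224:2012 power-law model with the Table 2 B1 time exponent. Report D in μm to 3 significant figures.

carbon steel: temperature factor f = +0.150·(-16.0) = -2.4000
  sulphur-dioxide contribution → 2.279 μm/a
  chloride contribution → 11.28 μm/a
  total first-year rate 13.56 μm/a
Long-term exponent b (ISO 9224 Table 2, B1) = 0.523
  D(4) = 13.56 × 4^0.523 = 13.56 × 2.065 = 28 μm

D(4) = 28.0 μm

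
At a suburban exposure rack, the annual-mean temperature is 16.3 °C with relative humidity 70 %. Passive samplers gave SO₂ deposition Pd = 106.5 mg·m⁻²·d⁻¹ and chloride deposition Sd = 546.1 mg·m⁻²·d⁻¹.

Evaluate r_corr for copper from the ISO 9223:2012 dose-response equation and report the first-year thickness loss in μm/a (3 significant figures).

r_corr = 2.22 μm/a

copper: f(T) = -0.080·(T−10) [T>10 °C] = -0.5040
  sulphur-dioxide contribution → 0.6701 μm/a
  chloride contribution → 1.553 μm/a
  ⇒ r_corr(copper) = 2.223 μm/a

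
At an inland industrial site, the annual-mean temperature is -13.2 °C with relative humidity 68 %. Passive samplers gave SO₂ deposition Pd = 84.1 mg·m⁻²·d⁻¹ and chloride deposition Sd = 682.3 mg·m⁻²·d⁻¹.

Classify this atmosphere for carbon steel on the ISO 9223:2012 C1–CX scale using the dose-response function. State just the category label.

carbon steel: f(T) = +0.150·(T−10) [T≤10 °C] = -3.4800
  SO₂ term: 1.77·84.1^0.52·exp(0.02·68-3.4800) = 2.129
  Cl⁻ term: 0.102·682.3^0.62·exp(0.033·68+0.04·-13.2) = 32.43
  sum: 2.129 + 32.43 → r_corr = 34.56 μm/a
Category bounds: 25…50 μm/a bracket r_corr ⇒ C3

C3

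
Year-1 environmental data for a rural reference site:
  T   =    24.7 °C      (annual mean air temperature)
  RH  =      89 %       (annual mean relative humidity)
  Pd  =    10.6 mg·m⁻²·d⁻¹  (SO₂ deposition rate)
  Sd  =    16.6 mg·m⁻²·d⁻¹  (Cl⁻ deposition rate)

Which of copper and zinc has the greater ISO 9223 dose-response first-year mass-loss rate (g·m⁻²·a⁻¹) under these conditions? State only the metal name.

copper

copper: f(T) = -0.080·(T−10) [T>10 °C] = -1.1760
  Pd branch = 0.0053·Pd^0.26·e^(0.059·RH+f) = 0.5762 μm/a
  Cl⁻ term: 0.01025·16.6^0.27·exp(0.036·89+0.049·24.7) = 1.808
  r_corr = 0.5762 + 1.808 = 2.384 μm/a
  mass loss = 2.384 μm/a × 8.96 g/cm³ = 21.37 g·m⁻²·a⁻¹
zinc: f(T) = -0.071·(T−10) [T>10 °C] = -1.0437
  SO₂ term: 0.0129·10.6^0.44·exp(0.046·89-1.0437) = 0.7699
  Sd branch = 0.0175·Sd^0.57·e^(0.008·RH+0.085·T) = 1.444 μm/a
  r_corr = 0.7699 + 1.444 = 2.214 μm/a
  mass loss = 2.214 μm/a × 7.14 g/cm³ = 15.81 g·m⁻²·a⁻¹
Ordering by g·m⁻²·a⁻¹: copper (21.4) > zinc (15.8)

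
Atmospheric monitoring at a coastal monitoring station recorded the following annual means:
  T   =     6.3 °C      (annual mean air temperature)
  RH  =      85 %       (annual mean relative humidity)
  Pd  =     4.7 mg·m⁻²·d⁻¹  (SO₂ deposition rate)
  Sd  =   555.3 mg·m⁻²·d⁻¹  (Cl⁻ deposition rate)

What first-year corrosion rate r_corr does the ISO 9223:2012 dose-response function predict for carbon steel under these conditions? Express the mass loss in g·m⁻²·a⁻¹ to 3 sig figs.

carbon steel: f(T) = +0.150·(T−10) [T≤10 °C] = -0.5550
  sulphur-dioxide contribution → 12.44 μm/a
  chloride contribution → 109.1 μm/a
  total first-year rate 121.5 μm/a
Convert to mass loss: 121.5 μm/a × 7.85 g/cm³ = 954.1 g·m⁻²·a⁻¹

r_corr = 954 g·m⁻²·a⁻¹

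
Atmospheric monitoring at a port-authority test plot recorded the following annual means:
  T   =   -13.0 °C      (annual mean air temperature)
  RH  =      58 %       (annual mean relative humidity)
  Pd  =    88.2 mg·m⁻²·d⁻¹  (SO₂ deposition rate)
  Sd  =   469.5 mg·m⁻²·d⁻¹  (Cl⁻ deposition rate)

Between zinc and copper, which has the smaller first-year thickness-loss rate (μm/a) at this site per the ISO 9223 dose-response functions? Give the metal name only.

copper

zinc: f(T) = +0.038·(T−10) [T≤10 °C] = -0.8740
  sulphur-dioxide contribution → 0.5568 μm/a
  chloride contribution → 0.3072 μm/a
  ⇒ r_corr(zinc) = 0.8641 μm/a
copper: temperature factor f = +0.126·(-23.0) = -2.8980
  sulphur-dioxide contribution → 0.02869 μm/a
  chloride contribution → 0.2303 μm/a
  ⇒ r_corr(copper) = 0.259 μm/a
Ordering by μm/a: zinc (0.864) > copper (0.259)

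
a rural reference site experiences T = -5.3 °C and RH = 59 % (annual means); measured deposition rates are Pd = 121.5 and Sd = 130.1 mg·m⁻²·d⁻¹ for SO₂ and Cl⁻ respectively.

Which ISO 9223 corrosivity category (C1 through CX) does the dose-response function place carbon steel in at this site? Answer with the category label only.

carbon steel: T≤10 °C ⇒ hinge +0.150·(-5.3−10) = -2.2950
  SO₂ term: 1.77·121.5^0.52·exp(0.02·59-2.2950) = 7.042
  Sd branch = 0.102·Sd^0.62·e^(0.033·RH+0.04·T) = 11.83 μm/a
  r_corr = 7.042 + 11.83 = 18.87 μm/a
18.9 μm/a falls in (1.3, 25] for carbon steel → category C2

C2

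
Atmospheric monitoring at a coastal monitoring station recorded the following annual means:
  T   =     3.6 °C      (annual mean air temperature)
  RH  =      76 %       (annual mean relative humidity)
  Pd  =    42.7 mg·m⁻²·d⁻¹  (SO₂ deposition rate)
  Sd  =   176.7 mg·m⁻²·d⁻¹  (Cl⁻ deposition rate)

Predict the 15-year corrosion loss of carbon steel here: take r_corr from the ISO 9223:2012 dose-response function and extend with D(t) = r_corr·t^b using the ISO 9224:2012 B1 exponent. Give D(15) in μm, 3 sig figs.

D(15) = 237 μm

carbon steel: f(T) = +0.150·(T−10) [T≤10 °C] = -0.9600
  sulphur-dioxide contribution → 21.83 μm/a
  chloride contribution → 35.78 μm/a
  ⇒ r_corr(carbon steel) = 57.61 μm/a
Long-term exponent b (ISO 9224 Table 2, B1) = 0.523
  D(15) = 57.61 × 15^0.523 = 57.61 × 4.122 = 237.4 μm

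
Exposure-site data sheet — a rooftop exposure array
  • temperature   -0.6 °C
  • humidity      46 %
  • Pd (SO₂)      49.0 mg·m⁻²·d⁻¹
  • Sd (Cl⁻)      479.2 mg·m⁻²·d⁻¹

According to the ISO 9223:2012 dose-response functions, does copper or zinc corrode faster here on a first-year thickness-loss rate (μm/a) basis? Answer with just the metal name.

zinc

copper: T≤10 °C ⇒ hinge +0.126·(-0.6−10) = -1.3356
  SO₂ term: 0.0053·49.0^0.26·exp(0.059·46-1.3356) = 0.05786
  Sd branch = 0.01025·Sd^0.27·e^(0.036·RH+0.049·T) = 0.276 μm/a
  sum: 0.05786 + 0.276 → r_corr = 0.3338 μm/a
zinc: temperature factor f = +0.038·(-10.6) = -0.4028
  Pd branch = 0.0129·Pd^0.44·e^(0.046·RH+f) = 0.3966 μm/a
  Sd branch = 0.0175·Sd^0.57·e^(0.008·RH+0.085·T) = 0.8102 μm/a
  r_corr = 0.3966 + 0.8102 = 1.207 μm/a
Ordering by μm/a: zinc (1.21) > copper (0.334)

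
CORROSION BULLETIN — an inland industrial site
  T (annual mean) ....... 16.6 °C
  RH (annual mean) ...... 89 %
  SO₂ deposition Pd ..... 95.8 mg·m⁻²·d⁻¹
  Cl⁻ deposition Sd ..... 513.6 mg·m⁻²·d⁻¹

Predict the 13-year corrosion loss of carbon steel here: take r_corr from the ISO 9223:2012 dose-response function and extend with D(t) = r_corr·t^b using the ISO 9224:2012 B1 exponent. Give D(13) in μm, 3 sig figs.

D(13) = 986 μm

carbon steel: f(T) = -0.054·(T−10) [T>10 °C] = -0.3564
  Pd branch = 1.77·Pd^0.52·e^(0.02·RH+f) = 78.8 μm/a
  Sd branch = 0.102·Sd^0.62·e^(0.033·RH+0.04·T) = 179.1 μm/a
  sum: 78.8 + 179.1 → r_corr = 257.9 μm/a
ISO 9224: D(t) = r_corr · t^b with b = 0.523 (carbon steel, B1)
  D(13) = 257.9 × 13^0.523 = 257.9 × 3.825 = 986.4 μm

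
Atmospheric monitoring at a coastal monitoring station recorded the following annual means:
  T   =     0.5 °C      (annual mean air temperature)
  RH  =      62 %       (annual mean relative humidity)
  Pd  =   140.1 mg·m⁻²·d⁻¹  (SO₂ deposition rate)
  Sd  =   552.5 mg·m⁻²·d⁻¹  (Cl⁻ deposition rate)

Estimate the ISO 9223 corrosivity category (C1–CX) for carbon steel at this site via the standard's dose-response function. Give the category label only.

C4

carbon steel: T≤10 °C ⇒ hinge +0.150·(0.5−10) = -1.4250
  Pd branch = 1.77·Pd^0.52·e^(0.02·RH+f) = 19.22 μm/a
  Cl⁻ term: 0.102·552.5^0.62·exp(0.033·62+0.04·0.5) = 40.37
  sum: 19.22 + 40.37 → r_corr = 59.59 μm/a
Category bounds: 50…80 μm/a bracket r_corr ⇒ C4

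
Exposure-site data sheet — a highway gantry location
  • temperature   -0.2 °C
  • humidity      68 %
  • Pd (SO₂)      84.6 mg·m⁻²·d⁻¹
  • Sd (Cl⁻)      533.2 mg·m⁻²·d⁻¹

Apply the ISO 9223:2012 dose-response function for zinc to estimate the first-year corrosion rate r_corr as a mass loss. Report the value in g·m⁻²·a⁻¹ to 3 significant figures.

zinc: f(T) = +0.038·(T−10) [T≤10 °C] = -0.3876
  SO₂ term: 0.0129·84.6^0.44·exp(0.046·68-0.3876) = 1.409
  Cl⁻ term: 0.0175·533.2^0.57·exp(0.008·68+0.085·-0.2) = 1.062
  r_corr = 1.409 + 1.062 = 2.471 μm/a
Convert to mass loss: 2.471 μm/a × 7.14 g/cm³ = 17.64 g·m⁻²·a⁻¹

r_corr = 17.6 g·m⁻²·a⁻¹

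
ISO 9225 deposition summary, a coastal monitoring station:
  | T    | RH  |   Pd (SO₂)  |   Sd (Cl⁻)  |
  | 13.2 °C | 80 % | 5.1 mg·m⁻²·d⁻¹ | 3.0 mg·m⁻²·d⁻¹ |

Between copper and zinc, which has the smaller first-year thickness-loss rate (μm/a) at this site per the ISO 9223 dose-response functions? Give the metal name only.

zinc

copper: temperature factor f = -0.080·(3.2) = -0.2560
  sulphur-dioxide contribution → 0.703 μm/a
  chloride contribution → 0.469 μm/a
  ⇒ r_corr(copper) = 1.172 μm/a
zinc: T>10 °C ⇒ hinge -0.071·(13.2−10) = -0.2272
  sulphur-dioxide contribution → 0.8346 μm/a
  chloride contribution → 0.1906 μm/a
  ⇒ r_corr(zinc) = 1.025 μm/a
Ordering by μm/a: copper (1.17) > zinc (1.03)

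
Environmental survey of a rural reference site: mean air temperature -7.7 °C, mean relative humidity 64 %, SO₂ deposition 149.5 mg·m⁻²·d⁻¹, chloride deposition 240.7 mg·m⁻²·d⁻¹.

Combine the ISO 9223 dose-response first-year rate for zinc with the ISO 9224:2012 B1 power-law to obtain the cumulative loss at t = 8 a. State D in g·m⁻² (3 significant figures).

zinc: f(T) = +0.038·(T−10) [T≤10 °C] = -0.6726
  sulphur-dioxide contribution → 1.132 μm/a
  chloride contribution → 0.3456 μm/a
  ⇒ r_corr(zinc) = 1.478 μm/a
Long-term exponent b (ISO 9224 Table 2, B1) = 0.813
  D(8) = 1.478 × 8^0.813 = 1.478 × 5.423 = 8.013 μm
  Mass loss = 8.013 μm × 7.14 g/cm³ = 57.21 g·m⁻²

D(8) = 57.2 g·m⁻²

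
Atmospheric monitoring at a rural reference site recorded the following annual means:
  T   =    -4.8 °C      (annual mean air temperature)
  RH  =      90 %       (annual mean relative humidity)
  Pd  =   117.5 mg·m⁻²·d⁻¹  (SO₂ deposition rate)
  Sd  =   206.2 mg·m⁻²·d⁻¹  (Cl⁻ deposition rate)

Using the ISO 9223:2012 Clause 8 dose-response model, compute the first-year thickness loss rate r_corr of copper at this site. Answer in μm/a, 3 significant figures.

r_corr = 1.45 μm/a

copper: f(T) = +0.126·(T−10) [T≤10 °C] = -1.8648
  Pd branch = 0.0053·Pd^0.26·e^(0.059·RH+f) = 0.5737 μm/a
  Cl⁻ term: 0.01025·206.2^0.27·exp(0.036·90+0.049·-4.8) = 0.8721
  sum: 0.5737 + 0.8721 → r_corr = 1.446 μm/a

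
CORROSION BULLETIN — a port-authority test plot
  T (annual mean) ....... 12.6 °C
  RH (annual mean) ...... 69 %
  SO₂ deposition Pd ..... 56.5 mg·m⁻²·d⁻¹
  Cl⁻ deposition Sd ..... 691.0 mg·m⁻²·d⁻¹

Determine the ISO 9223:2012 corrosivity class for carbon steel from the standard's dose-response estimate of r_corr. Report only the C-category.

carbon steel: f(T) = -0.054·(T−10) [T>10 °C] = -0.1404
  SO₂ term: 1.77·56.5^0.52·exp(0.02·69-0.1404) = 49.82
  Cl⁻ term: 0.102·691.0^0.62·exp(0.033·69+0.04·12.6) = 94.81
  r_corr = 49.82 + 94.81 = 144.6 μm/a
ISO 9223 Table 2 (carbon steel): 80 < 145 ≤ 200 μm/a ⇒ C5

C5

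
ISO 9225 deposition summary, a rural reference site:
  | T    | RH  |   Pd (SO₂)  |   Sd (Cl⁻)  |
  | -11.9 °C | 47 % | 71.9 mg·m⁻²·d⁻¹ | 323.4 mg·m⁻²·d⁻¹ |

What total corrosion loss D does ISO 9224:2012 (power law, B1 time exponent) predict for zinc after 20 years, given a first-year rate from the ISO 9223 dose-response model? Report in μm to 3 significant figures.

D(20) = 6.51 μm

zinc: T≤10 °C ⇒ hinge +0.038·(-11.9−10) = -0.8322
  Pd branch = 0.0129·Pd^0.44·e^(0.046·RH+f) = 0.3199 μm/a
  Sd branch = 0.0175·Sd^0.57·e^(0.008·RH+0.085·T) = 0.2498 μm/a
  r_corr = 0.3199 + 0.2498 = 0.5697 μm/a
Power-law: D(20) = r_corr · 20^0.813
  D(20) = 0.5697 × 20^0.813 = 0.5697 × 11.42 = 6.508 μm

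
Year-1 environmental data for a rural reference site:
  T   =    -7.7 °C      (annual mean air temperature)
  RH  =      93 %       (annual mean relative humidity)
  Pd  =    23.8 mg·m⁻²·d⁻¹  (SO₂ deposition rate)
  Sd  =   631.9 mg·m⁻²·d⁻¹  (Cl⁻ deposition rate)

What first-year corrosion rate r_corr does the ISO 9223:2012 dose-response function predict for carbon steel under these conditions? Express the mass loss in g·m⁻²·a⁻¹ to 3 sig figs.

carbon steel: temperature factor f = +0.150·(-17.7) = -2.6550
  Pd branch = 1.77·Pd^0.52·e^(0.02·RH+f) = 4.155 μm/a
  Cl⁻ term: 0.102·631.9^0.62·exp(0.033·93+0.04·-7.7) = 87.92
  sum: 4.155 + 87.92 → r_corr = 92.07 μm/a
Convert to mass loss: 92.07 μm/a × 7.85 g/cm³ = 722.8 g·m⁻²·a⁻¹

r_corr = 723 g·m⁻²·a⁻¹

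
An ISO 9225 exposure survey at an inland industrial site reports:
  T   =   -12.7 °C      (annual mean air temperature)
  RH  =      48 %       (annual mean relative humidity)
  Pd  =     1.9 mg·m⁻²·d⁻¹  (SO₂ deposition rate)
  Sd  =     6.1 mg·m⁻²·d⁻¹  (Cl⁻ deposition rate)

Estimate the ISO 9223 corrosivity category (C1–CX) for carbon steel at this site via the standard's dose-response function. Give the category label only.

C1

carbon steel: T≤10 °C ⇒ hinge +0.150·(-12.7−10) = -3.4050
  SO₂ term: 1.77·1.9^0.52·exp(0.02·48-3.4050) = 0.2143
  Cl⁻ term: 0.102·6.1^0.62·exp(0.033·48+0.04·-12.7) = 0.9179
  sum: 0.2143 + 0.9179 → r_corr = 1.132 μm/a
ISO 9223 Table 2 (carbon steel): 0 < 1.13 ≤ 1.3 μm/a ⇒ C1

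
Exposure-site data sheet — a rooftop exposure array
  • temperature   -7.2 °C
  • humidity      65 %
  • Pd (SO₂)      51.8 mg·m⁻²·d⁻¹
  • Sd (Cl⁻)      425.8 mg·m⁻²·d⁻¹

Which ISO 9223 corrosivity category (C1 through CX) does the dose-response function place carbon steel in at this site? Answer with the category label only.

carbon steel: f(T) = +0.150·(T−10) [T≤10 °C] = -2.5800
  sulphur-dioxide contribution → 3.833 μm/a
  chloride contribution → 27.87 μm/a
  total first-year rate 31.71 μm/a
Category bounds: 25…50 μm/a bracket r_corr ⇒ C3

C3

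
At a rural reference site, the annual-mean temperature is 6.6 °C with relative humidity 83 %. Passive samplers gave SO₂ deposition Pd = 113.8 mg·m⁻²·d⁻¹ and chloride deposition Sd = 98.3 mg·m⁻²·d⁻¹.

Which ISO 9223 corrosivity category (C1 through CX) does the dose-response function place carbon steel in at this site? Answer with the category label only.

carbon steel: T≤10 °C ⇒ hinge +0.150·(6.6−10) = -0.5100
  sulphur-dioxide contribution → 65.56 μm/a
  chloride contribution → 35.33 μm/a
  total first-year rate 100.9 μm/a
ISO 9223 Table 2 (carbon steel): 80 < 101 ≤ 200 μm/a ⇒ C5

C5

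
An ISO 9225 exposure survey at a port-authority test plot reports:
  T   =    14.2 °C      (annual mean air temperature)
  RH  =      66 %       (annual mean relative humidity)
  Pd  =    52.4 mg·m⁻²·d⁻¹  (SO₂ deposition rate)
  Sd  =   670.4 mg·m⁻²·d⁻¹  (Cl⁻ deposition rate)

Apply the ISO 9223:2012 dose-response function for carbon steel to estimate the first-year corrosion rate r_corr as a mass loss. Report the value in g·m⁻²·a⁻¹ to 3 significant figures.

carbon steel: temperature factor f = -0.054·(4.2) = -0.2268
  sulphur-dioxide contribution → 41.38 μm/a
  chloride contribution → 89.85 μm/a
  total first-year rate 131.2 μm/a
Convert to mass loss: 131.2 μm/a × 7.85 g/cm³ = 1030 g·m⁻²·a⁻¹

r_corr = 1.03e+03 g·m⁻²·a⁻¹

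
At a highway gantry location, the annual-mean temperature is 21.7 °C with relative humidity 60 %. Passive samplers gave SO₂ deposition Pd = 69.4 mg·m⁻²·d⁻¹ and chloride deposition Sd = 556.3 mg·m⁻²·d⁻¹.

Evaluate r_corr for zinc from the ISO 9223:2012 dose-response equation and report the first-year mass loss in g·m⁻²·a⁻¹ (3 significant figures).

r_corr = 51.0 g·m⁻²·a⁻¹

zinc: temperature factor f = -0.071·(11.7) = -0.8307
  SO₂ term: 0.0129·69.4^0.44·exp(0.046·60-0.8307) = 0.5737
  Cl⁻ term: 0.0175·556.3^0.57·exp(0.008·60+0.085·21.7) = 6.567
  sum: 0.5737 + 6.567 → r_corr = 7.141 μm/a
Convert to mass loss: 7.141 μm/a × 7.14 g/cm³ = 50.99 g·m⁻²·a⁻¹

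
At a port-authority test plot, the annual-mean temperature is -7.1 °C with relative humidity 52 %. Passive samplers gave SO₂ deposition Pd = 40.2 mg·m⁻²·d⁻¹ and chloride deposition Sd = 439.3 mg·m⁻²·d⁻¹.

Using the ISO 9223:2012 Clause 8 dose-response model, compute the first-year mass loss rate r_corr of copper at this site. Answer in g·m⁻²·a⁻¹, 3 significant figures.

r_corr = 2.49 g·m⁻²·a⁻¹

copper: temperature factor f = +0.126·(-17.1) = -2.1546
  SO₂ term: 0.0053·40.2^0.26·exp(0.059·52-2.1546) = 0.03452
  Cl⁻ term: 0.01025·439.3^0.27·exp(0.036·52+0.049·-7.1) = 0.2433
  sum: 0.03452 + 0.2433 → r_corr = 0.2778 μm/a
Convert to mass loss: 0.2778 μm/a × 8.96 g/cm³ = 2.489 g·m⁻²·a⁻¹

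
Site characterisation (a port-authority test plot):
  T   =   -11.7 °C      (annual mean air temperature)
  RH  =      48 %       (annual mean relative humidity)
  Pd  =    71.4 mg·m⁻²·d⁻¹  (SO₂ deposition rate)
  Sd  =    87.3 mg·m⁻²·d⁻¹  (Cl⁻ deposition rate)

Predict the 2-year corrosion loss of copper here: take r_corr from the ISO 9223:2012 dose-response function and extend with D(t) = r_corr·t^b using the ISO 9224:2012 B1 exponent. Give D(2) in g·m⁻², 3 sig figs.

D(2) = 1.80 g·m⁻²

copper: T≤10 °C ⇒ hinge +0.126·(-11.7−10) = -2.7342
  Pd branch = 0.0053·Pd^0.26·e^(0.059·RH+f) = 0.01773 μm/a
  Sd branch = 0.01025·Sd^0.27·e^(0.036·RH+0.049·T) = 0.1087 μm/a
  sum: 0.01773 + 0.1087 → r_corr = 0.1264 μm/a
Long-term exponent b (ISO 9224 Table 2, B1) = 0.667
  D(2) = 0.1264 × 2^0.667 = 0.1264 × 1.588 = 0.2008 μm
  Mass loss = 0.2008 μm × 8.96 g/cm³ = 1.799 g·m⁻²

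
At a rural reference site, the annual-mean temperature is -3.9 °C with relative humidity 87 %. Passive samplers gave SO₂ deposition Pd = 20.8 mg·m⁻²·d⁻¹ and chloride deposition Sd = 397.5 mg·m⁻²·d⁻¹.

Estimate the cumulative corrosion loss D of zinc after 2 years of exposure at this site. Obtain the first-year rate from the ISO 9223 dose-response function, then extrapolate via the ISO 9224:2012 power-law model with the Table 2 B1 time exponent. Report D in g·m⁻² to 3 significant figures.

D(2) = 29.4 g·m⁻²

zinc: f(T) = +0.038·(T−10) [T≤10 °C] = -0.5282
  SO₂ term: 0.0129·20.8^0.44·exp(0.046·87-0.5282) = 1.582
  Sd branch = 0.0175·Sd^0.57·e^(0.008·RH+0.085·T) = 0.7638 μm/a
  r_corr = 1.582 + 0.7638 = 2.346 μm/a
Power-law: D(2) = r_corr · 2^0.813
  D(2) = 2.346 × 2^0.813 = 2.346 × 1.757 = 4.121 μm
  Mass loss = 4.121 μm × 7.14 g/cm³ = 29.42 g·m⁻²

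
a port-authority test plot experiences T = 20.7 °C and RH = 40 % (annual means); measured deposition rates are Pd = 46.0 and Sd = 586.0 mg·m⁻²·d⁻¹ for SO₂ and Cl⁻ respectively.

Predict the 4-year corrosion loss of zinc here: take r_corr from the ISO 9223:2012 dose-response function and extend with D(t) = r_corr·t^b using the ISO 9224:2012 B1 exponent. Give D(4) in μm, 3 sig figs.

zinc: f(T) = -0.071·(T−10) [T>10 °C] = -0.7597
  SO₂ term: 0.0129·46.0^0.44·exp(0.046·40-0.7597) = 0.2048
  Sd branch = 0.0175·Sd^0.57·e^(0.008·RH+0.085·T) = 5.295 μm/a
  sum: 0.2048 + 5.295 → r_corr = 5.5 μm/a
Power-law: D(4) = r_corr · 4^0.813
  D(4) = 5.5 × 4^0.813 = 5.5 × 3.087 = 16.98 μm

D(4) = 17.0 μm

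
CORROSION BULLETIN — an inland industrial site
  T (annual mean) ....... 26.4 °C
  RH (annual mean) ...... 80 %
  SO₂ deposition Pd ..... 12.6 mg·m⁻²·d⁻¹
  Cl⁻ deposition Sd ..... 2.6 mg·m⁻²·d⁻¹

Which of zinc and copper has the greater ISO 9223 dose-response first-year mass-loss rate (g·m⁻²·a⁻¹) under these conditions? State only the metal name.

zinc: f(T) = -0.071·(T−10) [T>10 °C] = -1.1644
  sulphur-dioxide contribution → 0.4867 μm/a
  chloride contribution → 0.5396 μm/a
  total first-year rate 1.026 μm/a
  mass loss = 1.026 μm/a × 7.14 g/cm³ = 7.328 g·m⁻²·a⁻¹
copper: f(T) = -0.080·(T−10) [T>10 °C] = -1.3120
  sulphur-dioxide contribution → 0.3093 μm/a
  chloride contribution → 0.8617 μm/a
  ⇒ r_corr(copper) = 1.171 μm/a
  mass loss = 1.171 μm/a × 8.96 g/cm³ = 10.49 g·m⁻²·a⁻¹
Ordering by g·m⁻²·a⁻¹: copper (10.5) > zinc (7.33)

copper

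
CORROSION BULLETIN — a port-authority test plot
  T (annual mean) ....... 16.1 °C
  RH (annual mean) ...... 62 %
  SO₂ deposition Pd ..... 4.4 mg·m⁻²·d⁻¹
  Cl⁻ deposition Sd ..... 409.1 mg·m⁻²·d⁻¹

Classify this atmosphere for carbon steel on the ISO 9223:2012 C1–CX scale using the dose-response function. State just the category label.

carbon steel: T>10 °C ⇒ hinge -0.054·(16.1−10) = -0.3294
  SO₂ term: 1.77·4.4^0.52·exp(0.02·62-0.3294) = 9.507
  Sd branch = 0.102·Sd^0.62·e^(0.033·RH+0.04·T) = 62.54 μm/a
  sum: 9.507 + 62.54 → r_corr = 72.05 μm/a
ISO 9223 Table 2 (carbon steel): 50 < 72.1 ≤ 80 μm/a ⇒ C4

C4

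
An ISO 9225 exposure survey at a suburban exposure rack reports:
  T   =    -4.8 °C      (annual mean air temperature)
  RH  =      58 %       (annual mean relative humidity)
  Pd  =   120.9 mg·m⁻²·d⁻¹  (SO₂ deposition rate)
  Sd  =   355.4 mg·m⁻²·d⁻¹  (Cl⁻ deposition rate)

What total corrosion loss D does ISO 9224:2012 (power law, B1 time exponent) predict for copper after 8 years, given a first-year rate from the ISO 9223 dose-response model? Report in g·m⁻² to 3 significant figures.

copper: temperature factor f = +0.126·(-14.8) = -1.8648
  Pd branch = 0.0053·Pd^0.26·e^(0.059·RH+f) = 0.0875 μm/a
  Cl⁻ term: 0.01025·355.4^0.27·exp(0.036·58+0.049·-4.8) = 0.3192
  r_corr = 0.0875 + 0.3192 = 0.4067 μm/a
ISO 9224: D(t) = r_corr · t^b with b = 0.667 (copper, B1)
  D(8) = 0.4067 × 8^0.667 = 0.4067 × 4.003 = 1.628 μm
  Mass loss = 1.628 μm × 8.96 g/cm³ = 14.59 g·m⁻²

D(8) = 14.6 g·m⁻²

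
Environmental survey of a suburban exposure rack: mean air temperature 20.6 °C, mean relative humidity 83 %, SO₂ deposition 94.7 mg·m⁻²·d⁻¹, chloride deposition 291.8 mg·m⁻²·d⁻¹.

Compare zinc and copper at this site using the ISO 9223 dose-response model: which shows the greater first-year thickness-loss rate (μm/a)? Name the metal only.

zinc: temperature factor f = -0.071·(10.6) = -0.7526
  sulphur-dioxide contribution → 2.049 μm/a
  chloride contribution → 4.977 μm/a
  total first-year rate 7.026 μm/a
copper: T>10 °C ⇒ hinge -0.080·(20.6−10) = -0.8480
  sulphur-dioxide contribution → 0.9922 μm/a
  chloride contribution → 2.584 μm/a
  total first-year rate 3.576 μm/a
Ordering by μm/a: zinc (7.03) > copper (3.58)

zinc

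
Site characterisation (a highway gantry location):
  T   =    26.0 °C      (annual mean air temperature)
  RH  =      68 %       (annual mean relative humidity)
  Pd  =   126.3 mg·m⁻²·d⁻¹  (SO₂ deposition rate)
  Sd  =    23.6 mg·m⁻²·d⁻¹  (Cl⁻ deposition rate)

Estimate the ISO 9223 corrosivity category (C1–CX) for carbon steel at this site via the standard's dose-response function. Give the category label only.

carbon steel: f(T) = -0.054·(T−10) [T>10 °C] = -0.8640
  sulphur-dioxide contribution → 35.98 μm/a
  chloride contribution → 19.32 μm/a
  total first-year rate 55.31 μm/a
Category bounds: 50…80 μm/a bracket r_corr ⇒ C4

C4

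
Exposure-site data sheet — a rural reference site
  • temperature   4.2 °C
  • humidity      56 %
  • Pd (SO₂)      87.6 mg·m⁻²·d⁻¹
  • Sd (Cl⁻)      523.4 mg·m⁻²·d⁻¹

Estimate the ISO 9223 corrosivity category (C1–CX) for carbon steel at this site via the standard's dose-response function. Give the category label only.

carbon steel: temperature factor f = +0.150·(-5.8) = -0.8700
  SO₂ term: 1.77·87.6^0.52·exp(0.02·56-0.8700) = 23.26
  Sd branch = 0.102·Sd^0.62·e^(0.033·RH+0.04·T) = 37.14 μm/a
  sum: 23.26 + 37.14 → r_corr = 60.4 μm/a
60.4 μm/a falls in (50, 80] for carbon steel → category C4

C4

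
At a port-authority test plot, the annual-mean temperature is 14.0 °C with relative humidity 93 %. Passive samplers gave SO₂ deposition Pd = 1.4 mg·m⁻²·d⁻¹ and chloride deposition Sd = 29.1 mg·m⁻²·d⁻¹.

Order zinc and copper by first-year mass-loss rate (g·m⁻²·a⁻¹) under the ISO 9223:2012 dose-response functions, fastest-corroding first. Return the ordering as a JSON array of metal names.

["copper", "zinc"]

zinc: temperature factor f = -0.071·(4.0) = -0.2840
  Pd branch = 0.0129·Pd^0.44·e^(0.046·RH+f) = 0.8118 μm/a
  Cl⁻ term: 0.0175·29.1^0.57·exp(0.008·93+0.085·14.0) = 0.8268
  r_corr = 0.8118 + 0.8268 = 1.639 μm/a
  mass loss = 1.639 μm/a × 7.14 g/cm³ = 11.7 g·m⁻²·a⁻¹
copper: T>10 °C ⇒ hinge -0.080·(14.0−10) = -0.3200
  Pd branch = 0.0053·Pd^0.26·e^(0.059·RH+f) = 1.015 μm/a
  Sd branch = 0.01025·Sd^0.27·e^(0.036·RH+0.049·T) = 1.439 μm/a
  r_corr = 1.015 + 1.439 = 2.453 μm/a
  mass loss = 2.453 μm/a × 8.96 g/cm³ = 21.98 g·m⁻²·a⁻¹
Ordering by g·m⁻²·a⁻¹: copper (22) > zinc (11.7)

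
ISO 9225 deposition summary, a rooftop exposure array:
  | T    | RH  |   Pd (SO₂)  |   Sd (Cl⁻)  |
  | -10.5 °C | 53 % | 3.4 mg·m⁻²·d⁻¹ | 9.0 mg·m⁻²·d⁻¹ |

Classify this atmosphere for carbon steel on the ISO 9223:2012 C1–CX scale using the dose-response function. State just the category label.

C2

carbon steel: f(T) = +0.150·(T−10) [T≤10 °C] = -3.0750
  SO₂ term: 1.77·3.4^0.52·exp(0.02·53-3.0750) = 0.4459
  Sd branch = 0.102·Sd^0.62·e^(0.033·RH+0.04·T) = 1.505 μm/a
  sum: 0.4459 + 1.505 → r_corr = 1.95 μm/a
1.95 μm/a falls in (1.3, 25] for carbon steel → category C2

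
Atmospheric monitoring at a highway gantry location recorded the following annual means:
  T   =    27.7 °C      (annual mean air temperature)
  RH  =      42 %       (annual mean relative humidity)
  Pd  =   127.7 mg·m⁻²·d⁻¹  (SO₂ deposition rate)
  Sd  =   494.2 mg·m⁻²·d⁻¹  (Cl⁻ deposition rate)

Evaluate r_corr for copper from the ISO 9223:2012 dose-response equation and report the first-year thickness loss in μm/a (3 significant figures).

copper: T>10 °C ⇒ hinge -0.080·(27.7−10) = -1.4160
  sulphur-dioxide contribution → 0.05409 μm/a
  chloride contribution → 0.9643 μm/a
  total first-year rate 1.018 μm/a

r_corr = 1.02 μm/a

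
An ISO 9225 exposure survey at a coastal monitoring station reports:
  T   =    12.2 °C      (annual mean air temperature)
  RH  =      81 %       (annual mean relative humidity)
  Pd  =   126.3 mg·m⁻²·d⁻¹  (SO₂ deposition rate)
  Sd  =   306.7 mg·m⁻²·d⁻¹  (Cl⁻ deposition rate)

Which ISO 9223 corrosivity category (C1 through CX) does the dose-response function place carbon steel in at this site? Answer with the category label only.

carbon steel: temperature factor f = -0.054·(2.2) = -0.1188
  SO₂ term: 1.77·126.3^0.52·exp(0.02·81-0.1188) = 98.33
  Sd branch = 0.102·Sd^0.62·e^(0.033·RH+0.04·T) = 83.79 μm/a
  r_corr = 98.33 + 83.79 = 182.1 μm/a
182 μm/a falls in (80, 200] for carbon steel → category C5

C5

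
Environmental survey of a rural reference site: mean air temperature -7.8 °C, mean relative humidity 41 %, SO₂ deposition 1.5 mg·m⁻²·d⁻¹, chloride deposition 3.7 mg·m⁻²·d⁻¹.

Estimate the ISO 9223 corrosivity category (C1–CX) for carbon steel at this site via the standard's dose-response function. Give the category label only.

C1

carbon steel: temperature factor f = +0.150·(-17.8) = -2.6700
  SO₂ term: 1.77·1.5^0.52·exp(0.02·41-2.6700) = 0.3436
  Cl⁻ term: 0.102·3.7^0.62·exp(0.033·41+0.04·-7.8) = 0.6501
  r_corr = 0.3436 + 0.6501 = 0.9937 μm/a
Category bounds: 0…1.3 μm/a bracket r_corr ⇒ C1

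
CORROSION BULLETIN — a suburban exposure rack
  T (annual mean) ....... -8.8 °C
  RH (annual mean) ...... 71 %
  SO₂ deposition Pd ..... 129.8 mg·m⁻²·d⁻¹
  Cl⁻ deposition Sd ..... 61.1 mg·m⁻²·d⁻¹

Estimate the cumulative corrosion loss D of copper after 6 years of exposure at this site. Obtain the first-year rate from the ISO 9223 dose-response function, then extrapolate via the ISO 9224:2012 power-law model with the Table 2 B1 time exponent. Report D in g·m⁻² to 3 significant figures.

copper: T≤10 °C ⇒ hinge +0.126·(-8.8−10) = -2.3688
  Pd branch = 0.0053·Pd^0.26·e^(0.059·RH+f) = 0.1159 μm/a
  Cl⁻ term: 0.01025·61.1^0.27·exp(0.036·71+0.049·-8.8) = 0.2605
  r_corr = 0.1159 + 0.2605 = 0.3764 μm/a
Power-law: D(6) = r_corr · 6^0.667
  D(6) = 0.3764 × 6^0.667 = 0.3764 × 3.304 = 1.244 μm
  Mass loss = 1.244 μm × 8.96 g/cm³ = 11.14 g·m⁻²

D(6) = 11.1 g·m⁻²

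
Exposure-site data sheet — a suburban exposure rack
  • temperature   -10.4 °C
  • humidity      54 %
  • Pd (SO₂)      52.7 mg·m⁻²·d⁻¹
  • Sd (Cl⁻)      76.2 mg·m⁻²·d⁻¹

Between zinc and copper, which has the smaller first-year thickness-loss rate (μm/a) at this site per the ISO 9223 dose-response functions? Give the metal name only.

zinc: T≤10 °C ⇒ hinge +0.038·(-10.4−10) = -0.7752
  Pd branch = 0.0129·Pd^0.44·e^(0.046·RH+f) = 0.4077 μm/a
  Sd branch = 0.0175·Sd^0.57·e^(0.008·RH+0.085·T) = 0.1317 μm/a
  sum: 0.4077 + 0.1317 → r_corr = 0.5393 μm/a
copper: f(T) = +0.126·(T−10) [T≤10 °C] = -2.5704
  SO₂ term: 0.0053·52.7^0.26·exp(0.059·54-2.5704) = 0.0275
  Cl⁻ term: 0.01025·76.2^0.27·exp(0.036·54+0.049·-10.4) = 0.1386
  r_corr = 0.0275 + 0.1386 = 0.1661 μm/a
Ordering by μm/a: zinc (0.539) > copper (0.166)

copper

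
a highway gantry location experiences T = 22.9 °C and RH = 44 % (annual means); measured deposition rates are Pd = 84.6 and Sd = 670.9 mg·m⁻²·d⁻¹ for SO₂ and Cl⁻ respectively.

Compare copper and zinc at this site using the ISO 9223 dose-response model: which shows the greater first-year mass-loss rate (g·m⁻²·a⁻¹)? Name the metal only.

zinc

copper: f(T) = -0.080·(T−10) [T>10 °C] = -1.0320
  SO₂ term: 0.0053·84.6^0.26·exp(0.059·44-1.0320) = 0.08028
  Cl⁻ term: 0.01025·670.9^0.27·exp(0.036·44+0.049·22.9) = 0.8895
  r_corr = 0.08028 + 0.8895 = 0.9698 μm/a
  mass loss = 0.9698 μm/a × 8.96 g/cm³ = 8.69 g·m⁻²·a⁻¹
zinc: T>10 °C ⇒ hinge -0.071·(22.9−10) = -0.9159
  SO₂ term: 0.0129·84.6^0.44·exp(0.046·44-0.9159) = 0.2753
  Sd branch = 0.0175·Sd^0.57·e^(0.008·RH+0.085·T) = 7.12 μm/a
  r_corr = 0.2753 + 7.12 = 7.395 μm/a
  mass loss = 7.395 μm/a × 7.14 g/cm³ = 52.8 g·m⁻²·a⁻¹
Ordering by g·m⁻²·a⁻¹: zinc (52.8) > copper (8.69)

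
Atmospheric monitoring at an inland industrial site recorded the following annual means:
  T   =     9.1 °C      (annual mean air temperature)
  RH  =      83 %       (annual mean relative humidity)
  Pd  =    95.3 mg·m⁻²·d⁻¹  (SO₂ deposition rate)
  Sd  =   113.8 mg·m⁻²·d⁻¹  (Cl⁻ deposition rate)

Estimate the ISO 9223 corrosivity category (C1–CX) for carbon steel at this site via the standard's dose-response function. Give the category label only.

C5

carbon steel: temperature factor f = +0.150·(-0.9) = -0.1350
  SO₂ term: 1.77·95.3^0.52·exp(0.02·83-0.1350) = 86.98
  Sd branch = 0.102·Sd^0.62·e^(0.033·RH+0.04·T) = 42.76 μm/a
  r_corr = 86.98 + 42.76 = 129.7 μm/a
ISO 9223 Table 2 (carbon steel): 80 < 130 ≤ 200 μm/a ⇒ C5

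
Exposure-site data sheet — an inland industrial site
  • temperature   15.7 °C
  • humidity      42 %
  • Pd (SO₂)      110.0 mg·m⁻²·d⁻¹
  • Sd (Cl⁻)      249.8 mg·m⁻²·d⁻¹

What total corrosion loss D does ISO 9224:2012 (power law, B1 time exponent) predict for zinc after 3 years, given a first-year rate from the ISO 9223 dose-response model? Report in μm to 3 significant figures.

zinc: temperature factor f = -0.071·(5.7) = -0.4047
  sulphur-dioxide contribution → 0.47 μm/a
  chloride contribution → 2.163 μm/a
  total first-year rate 2.633 μm/a
Power-law: D(3) = r_corr · 3^0.813
  D(3) = 2.633 × 3^0.813 = 2.633 × 2.443 = 6.433 μm

D(3) = 6.43 μm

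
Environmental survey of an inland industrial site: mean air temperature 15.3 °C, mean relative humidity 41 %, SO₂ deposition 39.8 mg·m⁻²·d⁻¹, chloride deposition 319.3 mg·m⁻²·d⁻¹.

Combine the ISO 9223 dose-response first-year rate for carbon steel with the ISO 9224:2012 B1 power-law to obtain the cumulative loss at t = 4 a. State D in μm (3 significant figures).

carbon steel: temperature factor f = -0.054·(5.3) = -0.2862
  SO₂ term: 1.77·39.8^0.52·exp(0.02·41-0.2862) = 20.5
  Sd branch = 0.102·Sd^0.62·e^(0.033·RH+0.04·T) = 25.98 μm/a
  r_corr = 20.5 + 25.98 = 46.48 μm/a
Long-term exponent b (ISO 9224 Table 2, B1) = 0.523
  D(4) = 46.48 × 4^0.523 = 46.48 × 2.065 = 95.96 μm

D(4) = 96.0 μm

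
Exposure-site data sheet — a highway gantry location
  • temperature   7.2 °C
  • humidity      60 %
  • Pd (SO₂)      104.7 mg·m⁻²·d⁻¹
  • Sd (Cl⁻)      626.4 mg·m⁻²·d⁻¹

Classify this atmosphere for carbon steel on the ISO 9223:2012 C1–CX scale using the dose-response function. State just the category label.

C5

carbon steel: T≤10 °C ⇒ hinge +0.150·(7.2−10) = -0.4200
  SO₂ term: 1.77·104.7^0.52·exp(0.02·60-0.4200) = 43.36
  Cl⁻ term: 0.102·626.4^0.62·exp(0.033·60+0.04·7.2) = 53.41
  sum: 43.36 + 53.41 → r_corr = 96.77 μm/a
96.8 μm/a falls in (80, 200] for carbon steel → category C5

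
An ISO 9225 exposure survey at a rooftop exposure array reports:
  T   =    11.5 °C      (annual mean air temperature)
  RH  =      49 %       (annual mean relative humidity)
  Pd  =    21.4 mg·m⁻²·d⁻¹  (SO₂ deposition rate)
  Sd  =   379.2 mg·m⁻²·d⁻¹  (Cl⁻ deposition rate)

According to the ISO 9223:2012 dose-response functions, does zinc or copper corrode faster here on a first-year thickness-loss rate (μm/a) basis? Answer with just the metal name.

zinc: temperature factor f = -0.071·(1.5) = -0.1065
  SO₂ term: 0.0129·21.4^0.44·exp(0.046·49-0.1065) = 0.4252
  Sd branch = 0.0175·Sd^0.57·e^(0.008·RH+0.085·T) = 2.031 μm/a
  sum: 0.4252 + 2.031 → r_corr = 2.456 μm/a
copper: f(T) = -0.080·(T−10) [T>10 °C] = -0.1200
  SO₂ term: 0.0053·21.4^0.26·exp(0.059·49-0.1200) = 0.1878
  Sd branch = 0.01025·Sd^0.27·e^(0.036·RH+0.049·T) = 0.5222 μm/a
  sum: 0.1878 + 0.5222 → r_corr = 0.71 μm/a
Ordering by μm/a: zinc (2.46) > copper (0.71)

zinc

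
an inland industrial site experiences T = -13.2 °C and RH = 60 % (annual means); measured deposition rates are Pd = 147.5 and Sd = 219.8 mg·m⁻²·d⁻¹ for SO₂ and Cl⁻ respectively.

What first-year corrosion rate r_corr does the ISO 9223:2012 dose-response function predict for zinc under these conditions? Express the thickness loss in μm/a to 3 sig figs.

zinc: temperature factor f = +0.038·(-23.2) = -0.8816
  Pd branch = 0.0129·Pd^0.44·e^(0.046·RH+f) = 0.7597 μm/a
  Cl⁻ term: 0.0175·219.8^0.57·exp(0.008·60+0.085·-13.2) = 0.1991
  r_corr = 0.7597 + 0.1991 = 0.9588 μm/a

r_corr = 0.959 μm/a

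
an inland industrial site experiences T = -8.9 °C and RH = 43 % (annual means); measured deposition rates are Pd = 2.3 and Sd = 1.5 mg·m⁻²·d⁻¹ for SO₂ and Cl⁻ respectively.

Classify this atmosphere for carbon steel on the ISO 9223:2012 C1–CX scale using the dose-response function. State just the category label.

carbon steel: temperature factor f = +0.150·(-18.9) = -2.8350
  SO₂ term: 1.77·2.3^0.52·exp(0.02·43-2.8350) = 0.3787
  Sd branch = 0.102·Sd^0.62·e^(0.033·RH+0.04·T) = 0.3797 μm/a
  sum: 0.3787 + 0.3797 → r_corr = 0.7584 μm/a
0.758 μm/a falls in (0, 1.3] for carbon steel → category C1

C1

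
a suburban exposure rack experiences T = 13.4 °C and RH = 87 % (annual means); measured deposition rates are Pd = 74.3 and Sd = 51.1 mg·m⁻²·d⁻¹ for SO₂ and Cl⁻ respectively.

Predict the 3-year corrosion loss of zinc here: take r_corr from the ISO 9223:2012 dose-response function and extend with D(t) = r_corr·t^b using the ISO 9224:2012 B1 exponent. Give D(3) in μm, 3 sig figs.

zinc: f(T) = -0.071·(T−10) [T>10 °C] = -0.2414
  sulphur-dioxide contribution → 3.69 μm/a
  chloride contribution → 1.032 μm/a
  total first-year rate 4.722 μm/a
Power-law: D(3) = r_corr · 3^0.813
  D(3) = 4.722 × 3^0.813 = 4.722 × 2.443 = 11.54 μm

D(3) = 11.5 μm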